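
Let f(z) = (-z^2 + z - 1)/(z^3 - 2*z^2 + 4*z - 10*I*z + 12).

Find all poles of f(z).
The singularities of f are the zeros of the denominator. Factoring,
  z^3 - 2*z^2 + 4*z - 10*I*z + 12 = (z + 1 + I)*(z + 2*I)*(z - 3 - 3*I)
so the candidates are z = -1 - I, z = -2*I, z = 3 + 3*I.

Check the numerator P(z) = -z^2 + z - 1 at each one:
  P(-1 - I) = -2 - 3*I ≠ 0, so z = -1 - I is a (simple) pole.
  P(-2*I) = 3 - 2*I ≠ 0, so z = -2*I is a (simple) pole.
  P(3 + 3*I) = 2 - 15*I ≠ 0, so z = 3 + 3*I is a (simple) pole.

Poles of f: {-1 - I, -2*I, 3 + 3*I}

Final answer: {-1 - I, -2*I, 3 + 3*I}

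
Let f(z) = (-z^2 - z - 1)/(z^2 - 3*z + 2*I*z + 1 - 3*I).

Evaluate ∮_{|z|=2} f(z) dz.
By the residue theorem, ∮_C f(z) dz = 2πi · (sum of the residues of f at the poles inside |z| = 2).

The denominator factors as (z - 1 + I)*(z - 2 + I), so the singularities of f are simple poles at z = 1 - I, z = 2 - I.
  |1 - I|² = 2 < 4 = 2², so this pole is inside the contour.
  |2 - I|² = 5 > 4 = 2², so this pole is outside the contour.

With P(z) = -z^2 - z - 1 and Q(z) = z^2 - 3*z + 2*I*z + 1 - 3*I, each pole is simple, so Res(f, z₀) = P(z₀)/Q'(z₀) with Q'(z) = 2*z - 3 + 2*I.
  Res(f, 1 - I) = P(1 - I)/Q'(1 - I) = (-2 + 3*I)/(-1) = 2 - 3*I

∮_C f(z) dz = 2πi · (2 - 3*I) = pi*(6 + 4*I)

Final answer: pi*(6 + 4*I)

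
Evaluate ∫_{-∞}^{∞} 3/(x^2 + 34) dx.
Let f(z) = 3/(z^2 + 34). The denominator has no real zeros and deg Q - deg P = 2 ≥ 2, so the integral of f over the upper semicircle |z| = R tends to 0 as R → ∞. Closing the contour in the upper half-plane,
  ∫_{-∞}^{∞} f(x) dx = 2πi · Σ Res(f, z_k)  over the poles with Im z_k > 0.

Zeros of the denominator: z^2 + 34 = 0 gives z = ±sqrt(34)*I.
Upper half-plane: z = sqrt(34)*I (simple).

Each pole is a simple zero of Q(z) = z^2 + 34, so Res(f, z₀) = P(z₀)/Q'(z₀) with P(z) = 3, Q'(z) = 2*z:
  Res(f, sqrt(34)*I) = (3)/(2*sqrt(34)*I) = -3*sqrt(34)*I/68

∫_{-∞}^{∞} f(x) dx = 2πi · (-3*sqrt(34)*I/68) = 3*sqrt(34)*pi/34

Final answer: 3*sqrt(34)*pi/34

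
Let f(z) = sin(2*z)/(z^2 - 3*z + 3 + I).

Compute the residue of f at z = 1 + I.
Write f(z) = P(z)/Q(z) with P(z) = sin(2*z) and Q(z) = z^2 - 3*z + 3 + I.
The denominator factors as Q(z) = (z - 1 - I)*(z - 2 + I), so z = 1 + I is a simple zero of Q and P is analytic there; z = 1 + I is therefore a simple pole and
  Res(f, z₀) = P(z₀)/Q'(z₀).

Q'(z) = 2*z - 3, so Q'(1 + I) = -1 + 2*I.
P(1 + I) = sin(2 + 2*I).

Res(f, 1 + I) = (sin(2 + 2*I))/(-1 + 2*I) = (-1/5 - 2*I/5)*sin(2 + 2*I)

Final answer: (-1/5 - 2*I/5)*sin(2 + 2*I)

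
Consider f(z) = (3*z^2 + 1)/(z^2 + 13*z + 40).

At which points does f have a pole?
The singularities of f are the zeros of the denominator. Factoring,
  z^2 + 13*z + 40 = (z + 8)*(z + 5)
so the candidates are z = -8, z = -5.

Check the numerator P(z) = 3*z^2 + 1 at each one:
  P(-8) = 193 ≠ 0, so z = -8 is a (simple) pole.
  P(-5) = 76 ≠ 0, so z = -5 is a (simple) pole.

Poles of f: {-8, -5}

Final answer: {-8, -5}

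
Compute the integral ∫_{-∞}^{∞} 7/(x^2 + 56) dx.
Let f(z) = 7/(z^2 + 56). The denominator has no real zeros and deg Q - deg P = 2 ≥ 2, so the integral of f over the upper semicircle |z| = R tends to 0 as R → ∞. Closing the contour in the upper half-plane,
  ∫_{-∞}^{∞} f(x) dx = 2πi · Σ Res(f, z_k)  over the poles with Im z_k > 0.

Zeros of the denominator: z^2 + 56 = 0 gives z = ±2*sqrt(14)*I.
Upper half-plane: z = 2*sqrt(14)*I (simple).

Each pole is a simple zero of Q(z) = z^2 + 56, so Res(f, z₀) = P(z₀)/Q'(z₀) with P(z) = 7, Q'(z) = 2*z:
  Res(f, 2*sqrt(14)*I) = (7)/(4*sqrt(14)*I) = -sqrt(14)*I/8

∫_{-∞}^{∞} f(x) dx = 2πi · (-sqrt(14)*I/8) = sqrt(14)*pi/4

Final answer: sqrt(14)*pi/4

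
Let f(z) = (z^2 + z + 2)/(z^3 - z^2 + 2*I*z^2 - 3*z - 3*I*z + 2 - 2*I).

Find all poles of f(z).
{-1 - I, -I, 2}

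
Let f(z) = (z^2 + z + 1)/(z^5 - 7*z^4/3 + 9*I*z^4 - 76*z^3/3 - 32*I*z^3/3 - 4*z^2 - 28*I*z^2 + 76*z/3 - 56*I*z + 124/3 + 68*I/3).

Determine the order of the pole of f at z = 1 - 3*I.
3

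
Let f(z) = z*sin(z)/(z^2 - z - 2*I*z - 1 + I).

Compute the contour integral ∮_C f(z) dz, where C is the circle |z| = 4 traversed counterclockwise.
By the residue theorem, ∮_C f(z) dz = 2πi · (sum of the residues of f at the poles inside |z| = 4).

The denominator factors as (z - 1 - I)*(z - I), so the singularities of f are simple poles at z = 1 + I, z = I.
  |1 + I|² = 2 < 16 = 4², so this pole is inside the contour.
  |I|² = 1 < 16 = 4², so this pole is inside the contour.

With P(z) = z*sin(z) and Q(z) = z^2 - z - 2*I*z - 1 + I, each pole is simple, so Res(f, z₀) = P(z₀)/Q'(z₀) with Q'(z) = 2*z - 1 - 2*I.
  Res(f, 1 + I) = P(1 + I)/Q'(1 + I) = ((1 + I)*sin(1 + I))/(1) = (1 + I)*sin(1 + I)
  Res(f, I) = P(I)/Q'(I) = (-sinh(1))/(-1) = sinh(1)

Sum of residues inside C: sinh(1) + (1 + I)*sin(1 + I)
∮_C f(z) dz = 2πi · (sinh(1) + (1 + I)*sin(1 + I)) = pi*(-2 + 2*I)*sin(1 + I) + 2*I*pi*sinh(1)

Final answer: pi*(-2 + 2*I)*sin(1 + I) + 2*I*pi*sinh(1)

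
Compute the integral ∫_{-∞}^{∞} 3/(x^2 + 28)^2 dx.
Let f(z) = 3/(z^2 + 28)^2. The denominator has no real zeros and deg Q - deg P = 4 ≥ 2, so the integral of f over the upper semicircle |z| = R tends to 0 as R → ∞. Closing the contour in the upper half-plane,
  ∫_{-∞}^{∞} f(x) dx = 2πi · Σ Res(f, z_k)  over the poles with Im z_k > 0.

Zeros of the denominator: z^2 + 28 = 0 gives z = ±2*sqrt(7)*I.
Upper half-plane: z = 2*sqrt(7)*I (a pole of order 2).

Write f(z) = g(z)/(z - 2*sqrt(7)*I)^2 with g(z) = 3/(z + 2*sqrt(7)*I)^2. For a double pole, Res(f, z₀) = g'(z₀):
  g'(z) = -6/(z + 2*sqrt(7)*I)^3
  Res(f, 2*sqrt(7)*I) = g'(2*sqrt(7)*I) = -3*sqrt(7)*I/1568

∫_{-∞}^{∞} f(x) dx = 2πi · (-3*sqrt(7)*I/1568) = 3*sqrt(7)*pi/784

Final answer: 3*sqrt(7)*pi/784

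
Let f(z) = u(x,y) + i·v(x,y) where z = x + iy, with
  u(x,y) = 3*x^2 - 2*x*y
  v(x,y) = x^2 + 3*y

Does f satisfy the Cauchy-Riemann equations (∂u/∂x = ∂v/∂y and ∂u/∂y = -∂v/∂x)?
∂u/∂x = 6*x - 2*y
∂v/∂y = 3
∂u/∂y = -2*x
∂v/∂x = 2*x
∂u/∂x ≠ ∂v/∂y; the Cauchy-Riemann equations are not satisfied, so f is not analytic.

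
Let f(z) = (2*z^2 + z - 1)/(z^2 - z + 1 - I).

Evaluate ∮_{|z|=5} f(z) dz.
6*I*pi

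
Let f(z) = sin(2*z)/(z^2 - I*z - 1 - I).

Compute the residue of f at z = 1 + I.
Write f(z) = P(z)/Q(z) with P(z) = sin(2*z) and Q(z) = z^2 - I*z - 1 - I.
The denominator factors as Q(z) = (z - 1 - I)*(z + 1), so z = 1 + I is a simple zero of Q and P is analytic there; z = 1 + I is therefore a simple pole and
  Res(f, z₀) = P(z₀)/Q'(z₀).

Q'(z) = 2*z - I, so Q'(1 + I) = 2 + I.
P(1 + I) = sin(2 + 2*I).

Res(f, 1 + I) = (sin(2 + 2*I))/(2 + I) = (2/5 - I/5)*sin(2 + 2*I)

Final answer: (2/5 - I/5)*sin(2 + 2*I)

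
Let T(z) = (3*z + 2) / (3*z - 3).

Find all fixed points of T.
{1 - sqrt(15)/3, 1 + sqrt(15)/3}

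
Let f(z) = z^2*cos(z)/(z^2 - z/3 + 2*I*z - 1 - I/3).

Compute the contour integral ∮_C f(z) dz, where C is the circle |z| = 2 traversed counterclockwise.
pi*(4 - 16*I/3)*cos(1/3 - I) + 6*I*pi*cosh(1)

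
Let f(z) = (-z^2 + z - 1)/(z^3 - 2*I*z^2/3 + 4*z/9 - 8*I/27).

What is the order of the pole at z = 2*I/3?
Factor the denominator:
  z^3 - 2*I*z^2/3 + 4*z/9 - 8*I/27 = (z - 2*I/3)^2*(z + 2*I/3)

The numerator P(z) = -z^2 + z - 1 has P(2*I/3) = -5/9 + 2*I/3 ≠ 0, so no factor of (z - 2*I/3) cancels.
Near z = 2*I/3 we can therefore write f(z) = g(z)/(z - 2*I/3)^2 with g analytic at 2*I/3 and g(2*I/3) ≠ 0 (g is the numerator divided by the remaining denominator factors).

Hence z = 2*I/3 is a pole of order 2.

Final answer: 2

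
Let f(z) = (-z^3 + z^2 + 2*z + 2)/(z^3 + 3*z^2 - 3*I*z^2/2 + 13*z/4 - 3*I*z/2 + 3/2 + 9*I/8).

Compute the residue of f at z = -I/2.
Write f(z) = P(z)/Q(z) with P(z) = -z^3 + z^2 + 2*z + 2 and Q(z) = z^3 + 3*z^2 - 3*I*z^2/2 + 13*z/4 - 3*I*z/2 + 3/2 + 9*I/8.
The denominator factors as Q(z) = (z + 3/2 - 2*I)*(z + I/2)*(z + 3/2), so z = -I/2 is a simple zero of Q and P is analytic there; z = -I/2 is therefore a simple pole and
  Res(f, z₀) = P(z₀)/Q'(z₀).

Q'(z) = 3*z^2 + 6*z - 3*I*z + 13/4 - 3*I/2, so Q'(-I/2) = 1 - 9*I/2.
P(-I/2) = 7/4 - 9*I/8.

Res(f, -I/2) = (7/4 - 9*I/8)/(1 - 9*I/2) = 109/340 + 27*I/85

Final answer: 109/340 + 27*I/85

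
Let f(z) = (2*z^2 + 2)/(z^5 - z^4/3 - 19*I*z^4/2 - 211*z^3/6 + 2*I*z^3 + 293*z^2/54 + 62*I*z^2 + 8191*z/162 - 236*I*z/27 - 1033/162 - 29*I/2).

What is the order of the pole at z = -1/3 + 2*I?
Factor the denominator:
  z^5 - z^4/3 - 19*I*z^4/2 - 211*z^3/6 + 2*I*z^3 + 293*z^2/54 + 62*I*z^2 + 8191*z/162 - 236*I*z/27 - 1033/162 - 29*I/2 = (z + 1/3 - 2*I)^3*(z - 1/3 - I/2)*(z - 1 - 3*I)

The numerator P(z) = 2*z^2 + 2 has P(-1/3 + 2*I) = -52/9 - 8*I/3 ≠ 0, so no factor of (z + 1/3 - 2*I) cancels.
Near z = -1/3 + 2*I we can therefore write f(z) = g(z)/(z + 1/3 - 2*I)^3 with g analytic at -1/3 + 2*I and g(-1/3 + 2*I) ≠ 0 (g is the numerator divided by the remaining denominator factors).

Hence z = -1/3 + 2*I is a pole of order 3.

Final answer: 3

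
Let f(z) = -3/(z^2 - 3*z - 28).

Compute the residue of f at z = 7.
Write f(z) = P(z)/Q(z) with P(z) = -3 and Q(z) = z^2 - 3*z - 28.
The denominator factors as Q(z) = (z + 4)*(z - 7), so z = 7 is a simple zero of Q and P is analytic there; z = 7 is therefore a simple pole and
  Res(f, z₀) = P(z₀)/Q'(z₀).

Q'(z) = 2*z - 3, so Q'(7) = 11.
P(7) = -3.

Res(f, 7) = (-3)/(11) = -3/11

Final answer: -3/11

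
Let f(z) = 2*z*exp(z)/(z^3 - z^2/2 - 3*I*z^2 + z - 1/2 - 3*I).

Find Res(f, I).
Write f(z) = P(z)/Q(z) with P(z) = 2*z*exp(z) and Q(z) = z^3 - z^2/2 - 3*I*z^2 + z - 1/2 - 3*I.
The denominator factors as Q(z) = (z - 1/2 - 3*I)*(z - I)*(z + I), so z = I is a simple zero of Q and P is analytic there; z = I is therefore a simple pole and
  Res(f, z₀) = P(z₀)/Q'(z₀).

Q'(z) = 3*z^2 - z - 6*I*z + 1, so Q'(I) = 4 - I.
P(I) = 2*I*exp(I).

Res(f, I) = (2*I*exp(I))/(4 - I) = (-2/17 + 8*I/17)*exp(I)

Final answer: (-2/17 + 8*I/17)*exp(I)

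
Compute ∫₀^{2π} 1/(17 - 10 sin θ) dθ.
2*sqrt(21)*pi/63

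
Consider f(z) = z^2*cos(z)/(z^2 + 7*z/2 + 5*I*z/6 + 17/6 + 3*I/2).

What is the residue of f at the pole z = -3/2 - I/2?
(27/10 + 39*I/10)*cos(3/2 + I/2)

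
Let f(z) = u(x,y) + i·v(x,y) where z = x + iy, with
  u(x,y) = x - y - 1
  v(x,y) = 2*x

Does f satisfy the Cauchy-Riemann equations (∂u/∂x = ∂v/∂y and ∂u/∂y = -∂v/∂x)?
∂u/∂x = 1
∂v/∂y = 0
∂u/∂y = -1
∂v/∂x = 2
∂u/∂x ≠ ∂v/∂y and ∂u/∂y ≠ -∂v/∂x; the Cauchy-Riemann equations are not satisfied, so f is not analytic.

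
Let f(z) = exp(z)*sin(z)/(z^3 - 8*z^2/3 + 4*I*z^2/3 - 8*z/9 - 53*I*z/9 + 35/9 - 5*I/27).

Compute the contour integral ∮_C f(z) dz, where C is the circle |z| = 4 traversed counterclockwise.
By the residue theorem, ∮_C f(z) dz = 2πi · (sum of the residues of f at the poles inside |z| = 4).

The denominator factors as (z - 1/3 + I)*(z + 2/3 + I)*(z - 3 - 2*I/3), so the singularities of f are simple poles at z = 1/3 - I, z = -2/3 - I, z = 3 + 2*I/3.
  |1/3 - I|² = 10/9 < 16 = 4², so this pole is inside the contour.
  |-2/3 - I|² = 13/9 < 16 = 4², so this pole is inside the contour.
  |3 + 2*I/3|² = 85/9 < 16 = 4², so this pole is inside the contour.

With P(z) = exp(z)*sin(z) and Q(z) = z^3 - 8*z^2/3 + 4*I*z^2/3 - 8*z/9 - 53*I*z/9 + 35/9 - 5*I/27, each pole is simple, so Res(f, z₀) = P(z₀)/Q'(z₀) with Q'(z) = 3*z^2 - 16*z/3 + 8*I*z/3 - 8/9 - 53*I/9.
  Res(f, 1/3 - I) = P(1/3 - I)/Q'(1/3 - I) = (exp(1/3 - I)*sin(1/3 - I))/(-8/3 - 5*I/3) = (-24/89 + 15*I/89)*exp(1/3 - I)*sin(1/3 - I)
  Res(f, -2/3 - I) = P(-2/3 - I)/Q'(-2/3 - I) = (-exp(-2/3 - I)*sin(2/3 + I))/(11/3 + 5*I/3) = (-33/146 + 15*I/146)*exp(-2/3 - I)*sin(2/3 + I)
  Res(f, 3 + 2*I/3) = P(3 + 2*I/3)/Q'(3 + 2*I/3) = (exp(3 + 2*I/3)*sin(3 + 2*I/3))/(7 + 95*I/9) = (567/12994 - 855*I/12994)*exp(3 + 2*I/3)*sin(3 + 2*I/3)

Sum of residues inside C: (567/12994 - 855*I/12994)*exp(3 + 2*I/3)*sin(3 + 2*I/3) + (-33/146 + 15*I/146)*exp(-2/3 - I)*sin(2/3 + I) + (-24/89 + 15*I/89)*exp(1/3 - I)*sin(1/3 - I)
∮_C f(z) dz = 2πi · ((567/12994 - 855*I/12994)*exp(3 + 2*I/3)*sin(3 + 2*I/3) + (-33/146 + 15*I/146)*exp(-2/3 - I)*sin(2/3 + I) + (-24/89 + 15*I/89)*exp(1/3 - I)*sin(1/3 - I)) = pi*(-15/73 - 33*I/73)*exp(-2/3 - I)*sin(2/3 + I) + pi*(855/6497 + 567*I/6497)*exp(3 + 2*I/3)*sin(3 + 2*I/3) + pi*(-30/89 - 48*I/89)*exp(1/3 - I)*sin(1/3 - I)

Final answer: pi*(-15/73 - 33*I/73)*exp(-2/3 - I)*sin(2/3 + I) + pi*(855/6497 + 567*I/6497)*exp(3 + 2*I/3)*sin(3 + 2*I/3) + pi*(-30/89 - 48*I/89)*exp(1/3 - I)*sin(1/3 - I)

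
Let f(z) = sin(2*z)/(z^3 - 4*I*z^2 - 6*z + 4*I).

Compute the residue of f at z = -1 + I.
Write f(z) = P(z)/Q(z) with P(z) = sin(2*z) and Q(z) = z^3 - 4*I*z^2 - 6*z + 4*I.
The denominator factors as Q(z) = (z - 1 - I)*(z - 2*I)*(z + 1 - I), so z = -1 + I is a simple zero of Q and P is analytic there; z = -1 + I is therefore a simple pole and
  Res(f, z₀) = P(z₀)/Q'(z₀).

Q'(z) = 3*z^2 - 8*I*z - 6, so Q'(-1 + I) = 2 + 2*I.
P(-1 + I) = -sin(2 - 2*I).

Res(f, -1 + I) = (-sin(2 - 2*I))/(2 + 2*I) = (-1/4 + I/4)*sin(2 - 2*I)

Final answer: (-1/4 + I/4)*sin(2 - 2*I)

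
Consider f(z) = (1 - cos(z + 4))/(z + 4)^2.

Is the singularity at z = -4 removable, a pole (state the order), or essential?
Let u = z + 4. The argument of cos is z + 4 = u, so
  f = (1 - cos(u))/u^2 = ((u)^2/2 - (u)^4/24 + ...)/u^2 = 1/2 - (1/24)*u^2 + ...
The Laurent expansion about u = 0 has no negative powers; equivalently lim_{z→-4} f(z) = 1/2 exists and is finite.
So the singularity is removable.

Final answer: removable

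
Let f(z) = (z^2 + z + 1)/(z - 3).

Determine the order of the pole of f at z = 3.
Factor the denominator:
  z - 3 = (z - 3)

The numerator P(z) = z^2 + z + 1 has P(3) = 13 ≠ 0, so no factor of (z - 3) cancels.
Near z = 3 we can therefore write f(z) = g(z)/(z - 3) with g analytic at 3 and g(3) ≠ 0 (g is just the numerator).

Hence z = 3 is a pole of order 1.

Final answer: 1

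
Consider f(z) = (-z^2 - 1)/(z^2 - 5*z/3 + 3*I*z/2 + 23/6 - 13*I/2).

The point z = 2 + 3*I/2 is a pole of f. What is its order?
Factor the denominator:
  z^2 - 5*z/3 + 3*I*z/2 + 23/6 - 13*I/2 = (z - 2 - 3*I/2)*(z + 1/3 + 3*I)

The numerator P(z) = -z^2 - 1 has P(2 + 3*I/2) = -11/4 - 6*I ≠ 0, so no factor of (z - 2 - 3*I/2) cancels.
Near z = 2 + 3*I/2 we can therefore write f(z) = g(z)/(z - 2 - 3*I/2) with g analytic at 2 + 3*I/2 and g(2 + 3*I/2) ≠ 0 (g is the numerator divided by the remaining denominator factors).

Hence z = 2 + 3*I/2 is a pole of order 1.

Final answer: 1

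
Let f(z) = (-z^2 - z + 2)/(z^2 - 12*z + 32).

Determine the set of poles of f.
The singularities of f are the zeros of the denominator. Factoring,
  z^2 - 12*z + 32 = (z - 8)*(z - 4)
so the candidates are z = 8, z = 4.

Check the numerator P(z) = -z^2 - z + 2 at each one:
  P(8) = -70 ≠ 0, so z = 8 is a (simple) pole.
  P(4) = -18 ≠ 0, so z = 4 is a (simple) pole.

Poles of f: {4, 8}

Final answer: {4, 8}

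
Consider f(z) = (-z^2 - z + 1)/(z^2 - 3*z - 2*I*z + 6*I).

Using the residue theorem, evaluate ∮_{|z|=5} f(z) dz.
pi*(4 - 8*I)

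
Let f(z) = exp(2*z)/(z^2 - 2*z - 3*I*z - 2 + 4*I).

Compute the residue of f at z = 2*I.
(-2/5 - I/5)*exp(4*I)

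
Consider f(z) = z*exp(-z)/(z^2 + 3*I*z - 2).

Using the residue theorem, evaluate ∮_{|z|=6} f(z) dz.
By the residue theorem, ∮_C f(z) dz = 2πi · (sum of the residues of f at the poles inside |z| = 6).

The denominator factors as (z + 2*I)*(z + I), so the singularities of f are simple poles at z = -2*I, z = -I.
  |-2*I|² = 4 < 36 = 6², so this pole is inside the contour.
  |-I|² = 1 < 36 = 6², so this pole is inside the contour.

With P(z) = z*exp(-z) and Q(z) = z^2 + 3*I*z - 2, each pole is simple, so Res(f, z₀) = P(z₀)/Q'(z₀) with Q'(z) = 2*z + 3*I.
  Res(f, -2*I) = P(-2*I)/Q'(-2*I) = (-2*I*exp(2*I))/(-I) = 2*exp(2*I)
  Res(f, -I) = P(-I)/Q'(-I) = (-I*exp(I))/(I) = -exp(I)

Sum of residues inside C: -exp(I) + 2*exp(2*I)
∮_C f(z) dz = 2πi · (-exp(I) + 2*exp(2*I)) = 4*I*pi*exp(2*I) - 2*I*pi*exp(I)

Final answer: 4*I*pi*exp(2*I) - 2*I*pi*exp(I)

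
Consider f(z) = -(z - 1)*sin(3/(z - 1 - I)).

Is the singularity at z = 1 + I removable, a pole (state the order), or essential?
Let u = z - 1 - I. Then
  sin(3/u) = Σ_{k≥0} (-1)^k (3)^(2k+1)/((2k+1)!·u^(2k+1)) = 3/u - 9/(2*u^3) + 81/(40*u^5) + ...
which has infinitely many negative powers of u, so sin(3/(z - 1 - I)) has an essential singularity at z = 1 + I.
The extra factor z - 1 is a nonzero polynomial; if the product had at most a pole at z = 1 + I, dividing by that polynomial would leave sin(3/(z - 1 - I)) with at most a pole too — contradiction. (Equivalently, the product's Laurent series still has infinitely many negative powers.)
So the singularity is essential.

Final answer: essential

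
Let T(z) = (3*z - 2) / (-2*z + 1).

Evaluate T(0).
Substitute z = 0:
  numerator:   3*(0) - 2 = -2
  denominator: -2*(0) + 1 = 1
T(0) = (-2)/(1) = -2

Final answer: -2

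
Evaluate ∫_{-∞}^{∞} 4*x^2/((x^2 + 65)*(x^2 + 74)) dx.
Let f(z) = 4*z^2/((z^2 + 65)*(z^2 + 74)). The denominator has no real zeros and deg Q - deg P = 2 ≥ 2, so the integral of f over the upper semicircle |z| = R tends to 0 as R → ∞. Closing the contour in the upper half-plane,
  ∫_{-∞}^{∞} f(x) dx = 2πi · Σ Res(f, z_k)  over the poles with Im z_k > 0.

Zeros of the denominator: z^2 + 74 = 0 gives z = ±sqrt(74)*I; z^2 + 65 = 0 gives z = ±sqrt(65)*I.
Upper half-plane: z = sqrt(65)*I, z = sqrt(74)*I (simple).

Each pole is a simple zero of Q(z) = z^4 + 139*z^2 + 4810, so Res(f, z₀) = P(z₀)/Q'(z₀) with P(z) = 4*z^2, Q'(z) = 4*z^3 + 278*z:
  Res(f, sqrt(65)*I) = (-260)/(18*sqrt(65)*I) = 2*sqrt(65)*I/9
  Res(f, sqrt(74)*I) = (-296)/(-18*sqrt(74)*I) = -2*sqrt(74)*I/9

Sum of residues: 2*I*(-sqrt(74) + sqrt(65))/9
∫_{-∞}^{∞} f(x) dx = 2πi · (2*I*(-sqrt(74) + sqrt(65))/9) = 4*pi*(-sqrt(65) + sqrt(74))/9

Final answer: 4*pi*(-sqrt(65) + sqrt(74))/9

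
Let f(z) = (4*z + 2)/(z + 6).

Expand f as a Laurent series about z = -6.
Put w = z - (-6), i.e. z = w - 6. The denominator is w, so it suffices to rewrite the numerator in powers of w.

P(z) = 4*z + 2
P(w - 6) = -22 + 4*w

Dividing each term by w:
  f = -22/w + 4

Substituting back w = z + 6:
  f(z) = -22/(z + 6) + 4

The series is finite because the numerator is a polynomial; the negative powers form the principal part, and the coefficient of 1/(z + 6) gives Res(f, -6) = -22.

Final answer: -22/(z + 6) + 4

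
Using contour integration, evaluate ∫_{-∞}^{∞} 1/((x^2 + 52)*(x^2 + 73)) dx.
Let f(z) = 1/((z^2 + 52)*(z^2 + 73)). The denominator has no real zeros and deg Q - deg P = 4 ≥ 2, so the integral of f over the upper semicircle |z| = R tends to 0 as R → ∞. Closing the contour in the upper half-plane,
  ∫_{-∞}^{∞} f(x) dx = 2πi · Σ Res(f, z_k)  over the poles with Im z_k > 0.

Zeros of the denominator: z^2 + 52 = 0 gives z = ±2*sqrt(13)*I; z^2 + 73 = 0 gives z = ±sqrt(73)*I.
Upper half-plane: z = 2*sqrt(13)*I, z = sqrt(73)*I (simple).

Each pole is a simple zero of Q(z) = z^4 + 125*z^2 + 3796, so Res(f, z₀) = P(z₀)/Q'(z₀) with P(z) = 1, Q'(z) = 4*z^3 + 250*z:
  Res(f, 2*sqrt(13)*I) = (1)/(84*sqrt(13)*I) = -sqrt(13)*I/1092
  Res(f, sqrt(73)*I) = (1)/(-42*sqrt(73)*I) = sqrt(73)*I/3066

Sum of residues: I*(-sqrt(13)/1092 + sqrt(73)/3066)
∫_{-∞}^{∞} f(x) dx = 2πi · (I*(-sqrt(13)/1092 + sqrt(73)/3066)) = pi*(-26*sqrt(73) + 73*sqrt(13))/39858

Final answer: pi*(-26*sqrt(73) + 73*sqrt(13))/39858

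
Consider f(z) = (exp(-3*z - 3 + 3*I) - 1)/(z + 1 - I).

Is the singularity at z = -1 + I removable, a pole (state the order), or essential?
removable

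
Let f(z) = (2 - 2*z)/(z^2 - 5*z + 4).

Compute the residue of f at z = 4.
Write f(z) = P(z)/Q(z) with P(z) = 2 - 2*z and Q(z) = z^2 - 5*z + 4.
The denominator factors as Q(z) = (z - 4)*(z - 1), so z = 4 is a simple zero of Q and P is analytic there; z = 4 is therefore a simple pole and
  Res(f, z₀) = P(z₀)/Q'(z₀).

Q'(z) = 2*z - 5, so Q'(4) = 3.
P(4) = -6.

Res(f, 4) = (-6)/(3) = -2

Final answer: -2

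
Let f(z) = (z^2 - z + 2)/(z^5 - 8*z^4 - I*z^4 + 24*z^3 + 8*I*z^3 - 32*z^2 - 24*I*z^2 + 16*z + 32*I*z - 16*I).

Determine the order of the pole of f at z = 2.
Factor the denominator:
  z^5 - 8*z^4 - I*z^4 + 24*z^3 + 8*I*z^3 - 32*z^2 - 24*I*z^2 + 16*z + 32*I*z - 16*I = (z - 2)^4*(z - I)

The numerator P(z) = z^2 - z + 2 has P(2) = 4 ≠ 0, so no factor of (z - 2) cancels.
Near z = 2 we can therefore write f(z) = g(z)/(z - 2)^4 with g analytic at 2 and g(2) ≠ 0 (g is the numerator divided by the remaining denominator factors).

Hence z = 2 is a pole of order 4.

Final answer: 4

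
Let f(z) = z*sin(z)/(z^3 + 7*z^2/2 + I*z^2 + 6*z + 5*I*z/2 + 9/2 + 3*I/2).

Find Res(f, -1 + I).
Write f(z) = P(z)/Q(z) with P(z) = z*sin(z) and Q(z) = z^3 + 7*z^2/2 + I*z^2 + 6*z + 5*I*z/2 + 9/2 + 3*I/2.
The denominator factors as Q(z) = (z + 1 + 2*I)*(z + 1 - I)*(z + 3/2), so z = -1 + I is a simple zero of Q and P is analytic there; z = -1 + I is therefore a simple pole and
  Res(f, z₀) = P(z₀)/Q'(z₀).

Q'(z) = 3*z^2 + 7*z + 2*I*z + 6 + 5*I/2, so Q'(-1 + I) = -3 + 3*I/2.
P(-1 + I) = (1 - I)*sin(1 - I).

Res(f, -1 + I) = ((1 - I)*sin(1 - I))/(-3 + 3*I/2) = (-2/5 + 2*I/15)*sin(1 - I)

Final answer: (-2/5 + 2*I/15)*sin(1 - I)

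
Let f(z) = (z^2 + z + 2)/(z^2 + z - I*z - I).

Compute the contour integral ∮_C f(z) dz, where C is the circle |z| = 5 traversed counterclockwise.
By the residue theorem, ∮_C f(z) dz = 2πi · (sum of the residues of f at the poles inside |z| = 5).

The denominator factors as (z - I)*(z + 1), so the singularities of f are simple poles at z = I, z = -1.
  |I|² = 1 < 25 = 5², so this pole is inside the contour.
  |-1|² = 1 < 25 = 5², so this pole is inside the contour.

With P(z) = z^2 + z + 2 and Q(z) = z^2 + z - I*z - I, each pole is simple, so Res(f, z₀) = P(z₀)/Q'(z₀) with Q'(z) = 2*z + 1 - I.
  Res(f, I) = P(I)/Q'(I) = (1 + I)/(1 + I) = 1
  Res(f, -1) = P(-1)/Q'(-1) = (2)/(-1 - I) = -1 + I

Sum of residues inside C: I
∮_C f(z) dz = 2πi · (I) = -2*pi

Final answer: -2*pi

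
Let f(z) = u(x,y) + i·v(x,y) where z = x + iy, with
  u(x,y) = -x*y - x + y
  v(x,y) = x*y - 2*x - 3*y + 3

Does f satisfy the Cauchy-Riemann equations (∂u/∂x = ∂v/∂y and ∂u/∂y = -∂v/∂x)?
∂u/∂x = -y - 1
∂v/∂y = x - 3
∂u/∂y = 1 - x
∂v/∂x = y - 2
∂u/∂x ≠ ∂v/∂y and ∂u/∂y ≠ -∂v/∂x; the Cauchy-Riemann equations are not satisfied, so f is not analytic.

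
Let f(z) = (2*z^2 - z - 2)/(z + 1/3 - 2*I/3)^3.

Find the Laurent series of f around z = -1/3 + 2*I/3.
Put w = z - (-1/3 + 2*I/3), i.e. z = w - 1/3 + 2*I/3. The denominator is w^3, so it suffices to rewrite the numerator in powers of w.

P(z) = 2*z^2 - z - 2
P(w - 1/3 + 2*I/3) = -7/3 - 14*I/9 + (-7/3 + 8*I/3)*w + 2*w^2

Dividing each term by w^3:
  f = (-7/3 - 14*I/9)/w^3 + (-7/3 + 8*I/3)/w^2 + 2/w

Substituting back w = z + 1/3 - 2*I/3:
  f(z) = (-7/3 - 14*I/9)/(z + 1/3 - 2*I/3)^3 + (-7/3 + 8*I/3)/(z + 1/3 - 2*I/3)^2 + 2/(z + 1/3 - 2*I/3)

The series is finite because the numerator is a polynomial; the negative powers form the principal part, and the coefficient of 1/(z + 1/3 - 2*I/3) gives Res(f, -1/3 + 2*I/3) = 2.

Final answer: (-7/3 - 14*I/9)/(z + 1/3 - 2*I/3)^3 + (-7/3 + 8*I/3)/(z + 1/3 - 2*I/3)^2 + 2/(z + 1/3 - 2*I/3)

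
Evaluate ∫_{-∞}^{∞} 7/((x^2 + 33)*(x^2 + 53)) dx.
Let f(z) = 7/((z^2 + 33)*(z^2 + 53)). The denominator has no real zeros and deg Q - deg P = 4 ≥ 2, so the integral of f over the upper semicircle |z| = R tends to 0 as R → ∞. Closing the contour in the upper half-plane,
  ∫_{-∞}^{∞} f(x) dx = 2πi · Σ Res(f, z_k)  over the poles with Im z_k > 0.

Zeros of the denominator: z^2 + 53 = 0 gives z = ±sqrt(53)*I; z^2 + 33 = 0 gives z = ±sqrt(33)*I.
Upper half-plane: z = sqrt(33)*I, z = sqrt(53)*I (simple).

Each pole is a simple zero of Q(z) = z^4 + 86*z^2 + 1749, so Res(f, z₀) = P(z₀)/Q'(z₀) with P(z) = 7, Q'(z) = 4*z^3 + 172*z:
  Res(f, sqrt(33)*I) = (7)/(40*sqrt(33)*I) = -7*sqrt(33)*I/1320
  Res(f, sqrt(53)*I) = (7)/(-40*sqrt(53)*I) = 7*sqrt(53)*I/2120

Sum of residues: 7*I*(-53*sqrt(33) + 33*sqrt(53))/69960
∫_{-∞}^{∞} f(x) dx = 2πi · (7*I*(-53*sqrt(33) + 33*sqrt(53))/69960) = 7*pi*(-33*sqrt(53) + 53*sqrt(33))/34980

Final answer: 7*pi*(-33*sqrt(53) + 53*sqrt(33))/34980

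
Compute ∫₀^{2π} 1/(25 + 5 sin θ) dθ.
sqrt(6)*pi/30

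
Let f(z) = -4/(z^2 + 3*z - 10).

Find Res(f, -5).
4/7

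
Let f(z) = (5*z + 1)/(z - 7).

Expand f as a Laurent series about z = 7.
36/(z - 7) + 5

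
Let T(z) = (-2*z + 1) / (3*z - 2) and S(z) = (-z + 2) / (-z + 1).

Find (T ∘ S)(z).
(T ∘ S)(z) = T(S(z)) = ((-2)*S(z) + (1))/((3)*S(z) + (-2)). Multiply numerator and denominator by -z + 1:
  numerator:   (-2)*(-z + 2) + (1)*(-z + 1) = z - 3
  denominator: (3)*(-z + 2) + (-2)*(-z + 1) = -z + 4
(T ∘ S)(z) = (z - 3)/(-z + 4) = (-z + 3)/(z - 4)

Final answer: (-z + 3)/(z - 4)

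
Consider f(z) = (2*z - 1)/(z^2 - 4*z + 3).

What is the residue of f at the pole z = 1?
Write f(z) = P(z)/Q(z) with P(z) = 2*z - 1 and Q(z) = z^2 - 4*z + 3.
The denominator factors as Q(z) = (z - 1)*(z - 3), so z = 1 is a simple zero of Q and P is analytic there; z = 1 is therefore a simple pole and
  Res(f, z₀) = P(z₀)/Q'(z₀).

Q'(z) = 2*z - 4, so Q'(1) = -2.
P(1) = 1.

Res(f, 1) = (1)/(-2) = -1/2

Final answer: -1/2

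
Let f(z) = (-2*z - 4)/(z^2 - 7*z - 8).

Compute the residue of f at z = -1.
Write f(z) = P(z)/Q(z) with P(z) = -2*z - 4 and Q(z) = z^2 - 7*z - 8.
The denominator factors as Q(z) = (z - 8)*(z + 1), so z = -1 is a simple zero of Q and P is analytic there; z = -1 is therefore a simple pole and
  Res(f, z₀) = P(z₀)/Q'(z₀).

Q'(z) = 2*z - 7, so Q'(-1) = -9.
P(-1) = -2.

Res(f, -1) = (-2)/(-9) = 2/9

Final answer: 2/9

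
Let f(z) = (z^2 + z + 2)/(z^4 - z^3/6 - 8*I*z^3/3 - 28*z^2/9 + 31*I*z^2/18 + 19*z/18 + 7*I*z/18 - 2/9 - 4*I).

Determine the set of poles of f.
The singularities of f are the zeros of the denominator. Factoring,
  z^4 - z^3/6 - 8*I*z^3/3 - 28*z^2/9 + 31*I*z^2/18 + 19*z/18 + 7*I*z/18 - 2/9 - 4*I = (z + 1 - I/3)*(z - 3/2 - I)*(z - 2/3 + 2*I/3)*(z + 1 - 2*I)
so the candidates are z = -1 + I/3, z = 3/2 + I, z = 2/3 - 2*I/3, z = -1 + 2*I.

Check the numerator P(z) = z^2 + z + 2 at each one:
  P(-1 + I/3) = 17/9 - I/3 ≠ 0, so z = -1 + I/3 is a (simple) pole.
  P(3/2 + I) = 19/4 + 4*I ≠ 0, so z = 3/2 + I is a (simple) pole.
  P(2/3 - 2*I/3) = 8/3 - 14*I/9 ≠ 0, so z = 2/3 - 2*I/3 is a (simple) pole.
  P(-1 + 2*I) = -2 - 2*I ≠ 0, so z = -1 + 2*I is a (simple) pole.

Poles of f: {-1 + I/3, -1 + 2*I, 2/3 - 2*I/3, 3/2 + I}

Final answer: {-1 + I/3, -1 + 2*I, 2/3 - 2*I/3, 3/2 + I}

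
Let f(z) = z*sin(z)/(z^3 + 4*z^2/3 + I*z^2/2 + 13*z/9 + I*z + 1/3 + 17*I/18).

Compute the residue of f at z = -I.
(9/50 - 27*I/50)*sinh(1)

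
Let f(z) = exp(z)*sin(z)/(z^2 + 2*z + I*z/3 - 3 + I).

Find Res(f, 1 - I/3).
Write f(z) = P(z)/Q(z) with P(z) = exp(z)*sin(z) and Q(z) = z^2 + 2*z + I*z/3 - 3 + I.
The denominator factors as Q(z) = (z - 1 + I/3)*(z + 3), so z = 1 - I/3 is a simple zero of Q and P is analytic there; z = 1 - I/3 is therefore a simple pole and
  Res(f, z₀) = P(z₀)/Q'(z₀).

Q'(z) = 2*z + 2 + I/3, so Q'(1 - I/3) = 4 - I/3.
P(1 - I/3) = exp(1 - I/3)*sin(1 - I/3).

Res(f, 1 - I/3) = (exp(1 - I/3)*sin(1 - I/3))/(4 - I/3) = (36/145 + 3*I/145)*exp(1 - I/3)*sin(1 - I/3)

Final answer: (36/145 + 3*I/145)*exp(1 - I/3)*sin(1 - I/3)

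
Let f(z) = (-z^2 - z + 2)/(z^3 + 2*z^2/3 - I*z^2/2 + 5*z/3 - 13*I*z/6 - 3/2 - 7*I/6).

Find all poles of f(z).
{-1 - 3*I/2, I, 1/3 + I}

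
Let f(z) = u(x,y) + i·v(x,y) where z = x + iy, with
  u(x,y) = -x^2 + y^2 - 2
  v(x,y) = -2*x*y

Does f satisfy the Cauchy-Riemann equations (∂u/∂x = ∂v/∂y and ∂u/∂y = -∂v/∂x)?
∂u/∂x = -2*x
∂v/∂y = -2*x
∂u/∂y = 2*y
∂v/∂x = -2*y
∂u/∂x = ∂v/∂y and ∂u/∂y = -∂v/∂x hold identically; f is analytic.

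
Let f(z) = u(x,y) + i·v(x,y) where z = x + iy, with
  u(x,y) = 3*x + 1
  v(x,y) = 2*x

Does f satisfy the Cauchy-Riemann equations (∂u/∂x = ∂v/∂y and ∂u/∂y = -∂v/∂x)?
∂u/∂x = 3
∂v/∂y = 0
∂u/∂y = 0
∂v/∂x = 2
∂u/∂x ≠ ∂v/∂y and ∂u/∂y ≠ -∂v/∂x; the Cauchy-Riemann equations are not satisfied, so f is not analytic.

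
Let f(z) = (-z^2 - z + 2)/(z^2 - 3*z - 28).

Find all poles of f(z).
The singularities of f are the zeros of the denominator. Factoring,
  z^2 - 3*z - 28 = (z - 7)*(z + 4)
so the candidates are z = 7, z = -4.

Check the numerator P(z) = -z^2 - z + 2 at each one:
  P(7) = -54 ≠ 0, so z = 7 is a (simple) pole.
  P(-4) = -10 ≠ 0, so z = -4 is a (simple) pole.

Poles of f: {-4, 7}

Final answer: {-4, 7}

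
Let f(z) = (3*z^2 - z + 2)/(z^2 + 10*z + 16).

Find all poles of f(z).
{-8, -2}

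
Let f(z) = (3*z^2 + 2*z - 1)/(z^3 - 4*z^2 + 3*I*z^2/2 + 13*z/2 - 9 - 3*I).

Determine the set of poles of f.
The singularities of f are the zeros of the denominator. Factoring,
  z^3 - 4*z^2 + 3*I*z^2/2 + 13*z/2 - 9 - 3*I = (z - 2 + 2*I)*(z - 3*I/2)*(z - 2 + I)
so the candidates are z = 2 - 2*I, z = 3*I/2, z = 2 - I.

Check the numerator P(z) = 3*z^2 + 2*z - 1 at each one:
  P(2 - 2*I) = 3 - 28*I ≠ 0, so z = 2 - 2*I is a (simple) pole.
  P(3*I/2) = -31/4 + 3*I ≠ 0, so z = 3*I/2 is a (simple) pole.
  P(2 - I) = 12 - 14*I ≠ 0, so z = 2 - I is a (simple) pole.

Poles of f: {3*I/2, 2 - 2*I, 2 - I}

Final answer: {3*I/2, 2 - 2*I, 2 - I}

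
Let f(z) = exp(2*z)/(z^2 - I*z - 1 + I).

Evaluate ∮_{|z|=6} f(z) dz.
By the residue theorem, ∮_C f(z) dz = 2πi · (sum of the residues of f at the poles inside |z| = 6).

The denominator factors as (z + 1 - I)*(z - 1), so the singularities of f are simple poles at z = -1 + I, z = 1.
  |-1 + I|² = 2 < 36 = 6², so this pole is inside the contour.
  |1|² = 1 < 36 = 6², so this pole is inside the contour.

With P(z) = exp(2*z) and Q(z) = z^2 - I*z - 1 + I, each pole is simple, so Res(f, z₀) = P(z₀)/Q'(z₀) with Q'(z) = 2*z - I.
  Res(f, -1 + I) = P(-1 + I)/Q'(-1 + I) = (exp(-2 + 2*I))/(-2 + I) = (-2/5 - I/5)*exp(-2 + 2*I)
  Res(f, 1) = P(1)/Q'(1) = (exp(2))/(2 - I) = (2/5 + I/5)*exp(2)

Sum of residues inside C: (-2/5 - I/5)*exp(-2 + 2*I) + (2/5 + I/5)*exp(2)
∮_C f(z) dz = 2πi · ((-2/5 - I/5)*exp(-2 + 2*I) + (2/5 + I/5)*exp(2)) = pi*(2/5 - 4*I/5)*exp(-2 + 2*I) + pi*(-2/5 + 4*I/5)*exp(2)

Final answer: pi*(2/5 - 4*I/5)*exp(-2 + 2*I) + pi*(-2/5 + 4*I/5)*exp(2)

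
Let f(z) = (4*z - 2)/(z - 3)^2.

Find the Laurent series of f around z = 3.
Put w = z - (3), i.e. z = w + 3. The denominator is w^2, so it suffices to rewrite the numerator in powers of w.

P(z) = 4*z - 2
P(w + 3) = 10 + 4*w

Dividing each term by w^2:
  f = 10/w^2 + 4/w

Substituting back w = z - 3:
  f(z) = 10/(z - 3)^2 + 4/(z - 3)

The series is finite because the numerator is a polynomial; the negative powers form the principal part, and the coefficient of 1/(z - 3) gives Res(f, 3) = 4.

Final answer: 10/(z - 3)^2 + 4/(z - 3)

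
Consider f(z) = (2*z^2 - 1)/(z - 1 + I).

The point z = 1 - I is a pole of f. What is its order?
Factor the denominator:
  z - 1 + I = (z - 1 + I)

The numerator P(z) = 2*z^2 - 1 has P(1 - I) = -1 - 4*I ≠ 0, so no factor of (z - 1 + I) cancels.
Near z = 1 - I we can therefore write f(z) = g(z)/(z - 1 + I) with g analytic at 1 - I and g(1 - I) ≠ 0 (g is just the numerator).

Hence z = 1 - I is a pole of order 1.

Final answer: 1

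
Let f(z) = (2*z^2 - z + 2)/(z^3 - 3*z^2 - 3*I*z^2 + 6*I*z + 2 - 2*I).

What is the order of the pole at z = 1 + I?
Factor the denominator:
  z^3 - 3*z^2 - 3*I*z^2 + 6*I*z + 2 - 2*I = (z - 1 - I)^3

The numerator P(z) = 2*z^2 - z + 2 has P(1 + I) = 1 + 3*I ≠ 0, so no factor of (z - 1 - I) cancels.
Near z = 1 + I we can therefore write f(z) = g(z)/(z - 1 - I)^3 with g analytic at 1 + I and g(1 + I) ≠ 0 (g is just the numerator).

Hence z = 1 + I is a pole of order 3.

Final answer: 3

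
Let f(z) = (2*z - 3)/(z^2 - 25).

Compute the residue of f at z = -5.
Write f(z) = P(z)/Q(z) with P(z) = 2*z - 3 and Q(z) = z^2 - 25.
The denominator factors as Q(z) = (z - 5)*(z + 5), so z = -5 is a simple zero of Q and P is analytic there; z = -5 is therefore a simple pole and
  Res(f, z₀) = P(z₀)/Q'(z₀).

Q'(z) = 2*z, so Q'(-5) = -10.
P(-5) = -13.

Res(f, -5) = (-13)/(-10) = 13/10

Final answer: 13/10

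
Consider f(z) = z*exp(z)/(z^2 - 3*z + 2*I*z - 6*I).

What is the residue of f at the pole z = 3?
Write f(z) = P(z)/Q(z) with P(z) = z*exp(z) and Q(z) = z^2 - 3*z + 2*I*z - 6*I.
The denominator factors as Q(z) = (z + 2*I)*(z - 3), so z = 3 is a simple zero of Q and P is analytic there; z = 3 is therefore a simple pole and
  Res(f, z₀) = P(z₀)/Q'(z₀).

Q'(z) = 2*z - 3 + 2*I, so Q'(3) = 3 + 2*I.
P(3) = 3*exp(3).

Res(f, 3) = (3*exp(3))/(3 + 2*I) = (9/13 - 6*I/13)*exp(3)

Final answer: (9/13 - 6*I/13)*exp(3)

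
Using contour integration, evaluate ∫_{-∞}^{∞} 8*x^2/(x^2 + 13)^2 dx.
Let f(z) = 8*z^2/(z^2 + 13)^2. The denominator has no real zeros and deg Q - deg P = 2 ≥ 2, so the integral of f over the upper semicircle |z| = R tends to 0 as R → ∞. Closing the contour in the upper half-plane,
  ∫_{-∞}^{∞} f(x) dx = 2πi · Σ Res(f, z_k)  over the poles with Im z_k > 0.

Zeros of the denominator: z^2 + 13 = 0 gives z = ±sqrt(13)*I.
Upper half-plane: z = sqrt(13)*I (a pole of order 2).

Write f(z) = g(z)/(z - sqrt(13)*I)^2 with g(z) = 8*z^2/(z + sqrt(13)*I)^2. For a double pole, Res(f, z₀) = g'(z₀):
  g'(z) = 16*sqrt(13)*I*z/(z + sqrt(13)*I)^3
  Res(f, sqrt(13)*I) = g'(sqrt(13)*I) = -2*sqrt(13)*I/13

∫_{-∞}^{∞} f(x) dx = 2πi · (-2*sqrt(13)*I/13) = 4*sqrt(13)*pi/13

Final answer: 4*sqrt(13)*pi/13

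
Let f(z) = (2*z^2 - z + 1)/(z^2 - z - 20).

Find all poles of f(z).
{-4, 5}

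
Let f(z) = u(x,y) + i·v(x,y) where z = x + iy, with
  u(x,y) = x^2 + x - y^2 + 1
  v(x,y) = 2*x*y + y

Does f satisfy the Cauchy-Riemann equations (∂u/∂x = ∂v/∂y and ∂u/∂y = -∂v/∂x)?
∂u/∂x = 2*x + 1
∂v/∂y = 2*x + 1
∂u/∂y = -2*y
∂v/∂x = 2*y
∂u/∂x = ∂v/∂y and ∂u/∂y = -∂v/∂x hold identically; f is analytic.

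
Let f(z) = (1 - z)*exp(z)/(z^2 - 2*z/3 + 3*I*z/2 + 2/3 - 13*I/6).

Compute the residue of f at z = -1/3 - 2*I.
(-244/289 + 24*I/289)*exp(-1/3 - 2*I)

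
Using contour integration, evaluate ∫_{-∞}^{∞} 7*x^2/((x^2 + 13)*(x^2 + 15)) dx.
Let f(z) = 7*z^2/((z^2 + 13)*(z^2 + 15)). The denominator has no real zeros and deg Q - deg P = 2 ≥ 2, so the integral of f over the upper semicircle |z| = R tends to 0 as R → ∞. Closing the contour in the upper half-plane,
  ∫_{-∞}^{∞} f(x) dx = 2πi · Σ Res(f, z_k)  over the poles with Im z_k > 0.

Zeros of the denominator: z^2 + 15 = 0 gives z = ±sqrt(15)*I; z^2 + 13 = 0 gives z = ±sqrt(13)*I.
Upper half-plane: z = sqrt(13)*I, z = sqrt(15)*I (simple).

Each pole is a simple zero of Q(z) = z^4 + 28*z^2 + 195, so Res(f, z₀) = P(z₀)/Q'(z₀) with P(z) = 7*z^2, Q'(z) = 4*z^3 + 56*z:
  Res(f, sqrt(13)*I) = (-91)/(4*sqrt(13)*I) = 7*sqrt(13)*I/4
  Res(f, sqrt(15)*I) = (-105)/(-4*sqrt(15)*I) = -7*sqrt(15)*I/4

Sum of residues: 7*I*(-sqrt(15) + sqrt(13))/4
∫_{-∞}^{∞} f(x) dx = 2πi · (7*I*(-sqrt(15) + sqrt(13))/4) = 7*pi*(-sqrt(13) + sqrt(15))/2

Final answer: 7*pi*(-sqrt(13) + sqrt(15))/2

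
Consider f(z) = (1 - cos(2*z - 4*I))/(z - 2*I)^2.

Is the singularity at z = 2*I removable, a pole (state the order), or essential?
Let u = z - 2*I. The argument of cos is 2*z - 4*I = 2u, so
  f = (1 - cos(2u))/u^2 = ((2u)^2/2 - (2u)^4/24 + ...)/u^2 = 2 - (2/3)*u^2 + ...
The Laurent expansion about u = 0 has no negative powers; equivalently lim_{z→2*I} f(z) = 2 exists and is finite.
So the singularity is removable.

Final answer: removable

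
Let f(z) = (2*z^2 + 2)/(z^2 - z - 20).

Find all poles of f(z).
The singularities of f are the zeros of the denominator. Factoring,
  z^2 - z - 20 = (z - 5)*(z + 4)
so the candidates are z = 5, z = -4.

Check the numerator P(z) = 2*z^2 + 2 at each one:
  P(5) = 52 ≠ 0, so z = 5 is a (simple) pole.
  P(-4) = 34 ≠ 0, so z = -4 is a (simple) pole.

Poles of f: {-4, 5}

Final answer: {-4, 5}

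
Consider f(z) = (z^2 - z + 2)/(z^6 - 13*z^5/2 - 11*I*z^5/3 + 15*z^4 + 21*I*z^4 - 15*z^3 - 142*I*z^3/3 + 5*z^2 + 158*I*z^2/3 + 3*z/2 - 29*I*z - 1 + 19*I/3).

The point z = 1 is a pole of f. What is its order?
Factor the denominator:
  z^6 - 13*z^5/2 - 11*I*z^5/3 + 15*z^4 + 21*I*z^4 - 15*z^3 - 142*I*z^3/3 + 5*z^2 + 158*I*z^2/3 + 3*z/2 - 29*I*z - 1 + 19*I/3 = (z - 1)^4*(z - 1/2 - 3*I)*(z - 2 - 2*I/3)

The numerator P(z) = z^2 - z + 2 has P(1) = 2 ≠ 0, so no factor of (z - 1) cancels.
Near z = 1 we can therefore write f(z) = g(z)/(z - 1)^4 with g analytic at 1 and g(1) ≠ 0 (g is the numerator divided by the remaining denominator factors).

Hence z = 1 is a pole of order 4.

Final answer: 4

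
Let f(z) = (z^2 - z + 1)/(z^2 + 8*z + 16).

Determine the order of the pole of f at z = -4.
Factor the denominator:
  z^2 + 8*z + 16 = (z + 4)^2

The numerator P(z) = z^2 - z + 1 has P(-4) = 21 ≠ 0, so no factor of (z + 4) cancels.
Near z = -4 we can therefore write f(z) = g(z)/(z + 4)^2 with g analytic at -4 and g(-4) ≠ 0 (g is just the numerator).

Hence z = -4 is a pole of order 2.

Final answer: 2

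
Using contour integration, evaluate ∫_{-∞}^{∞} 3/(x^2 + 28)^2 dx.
Let f(z) = 3/(z^2 + 28)^2. The denominator has no real zeros and deg Q - deg P = 4 ≥ 2, so the integral of f over the upper semicircle |z| = R tends to 0 as R → ∞. Closing the contour in the upper half-plane,
  ∫_{-∞}^{∞} f(x) dx = 2πi · Σ Res(f, z_k)  over the poles with Im z_k > 0.

Zeros of the denominator: z^2 + 28 = 0 gives z = ±2*sqrt(7)*I.
Upper half-plane: z = 2*sqrt(7)*I (a pole of order 2).

Write f(z) = g(z)/(z - 2*sqrt(7)*I)^2 with g(z) = 3/(z + 2*sqrt(7)*I)^2. For a double pole, Res(f, z₀) = g'(z₀):
  g'(z) = -6/(z + 2*sqrt(7)*I)^3
  Res(f, 2*sqrt(7)*I) = g'(2*sqrt(7)*I) = -3*sqrt(7)*I/1568

∫_{-∞}^{∞} f(x) dx = 2πi · (-3*sqrt(7)*I/1568) = 3*sqrt(7)*pi/784

Final answer: 3*sqrt(7)*pi/784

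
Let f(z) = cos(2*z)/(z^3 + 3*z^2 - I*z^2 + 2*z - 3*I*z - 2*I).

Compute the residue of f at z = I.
Write f(z) = P(z)/Q(z) with P(z) = cos(2*z) and Q(z) = z^3 + 3*z^2 - I*z^2 + 2*z - 3*I*z - 2*I.
The denominator factors as Q(z) = (z + 2)*(z - I)*(z + 1), so z = I is a simple zero of Q and P is analytic there; z = I is therefore a simple pole and
  Res(f, z₀) = P(z₀)/Q'(z₀).

Q'(z) = 3*z^2 + 6*z - 2*I*z + 2 - 3*I, so Q'(I) = 1 + 3*I.
P(I) = cosh(2).

Res(f, I) = (cosh(2))/(1 + 3*I) = (1/10 - 3*I/10)*cosh(2)

Final answer: (1/10 - 3*I/10)*cosh(2)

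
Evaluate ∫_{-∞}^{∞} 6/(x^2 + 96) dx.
Let f(z) = 6/(z^2 + 96). The denominator has no real zeros and deg Q - deg P = 2 ≥ 2, so the integral of f over the upper semicircle |z| = R tends to 0 as R → ∞. Closing the contour in the upper half-plane,
  ∫_{-∞}^{∞} f(x) dx = 2πi · Σ Res(f, z_k)  over the poles with Im z_k > 0.

Zeros of the denominator: z^2 + 96 = 0 gives z = ±4*sqrt(6)*I.
Upper half-plane: z = 4*sqrt(6)*I (simple).

Each pole is a simple zero of Q(z) = z^2 + 96, so Res(f, z₀) = P(z₀)/Q'(z₀) with P(z) = 6, Q'(z) = 2*z:
  Res(f, 4*sqrt(6)*I) = (6)/(8*sqrt(6)*I) = -sqrt(6)*I/8

∫_{-∞}^{∞} f(x) dx = 2πi · (-sqrt(6)*I/8) = sqrt(6)*pi/4

Final answer: sqrt(6)*pi/4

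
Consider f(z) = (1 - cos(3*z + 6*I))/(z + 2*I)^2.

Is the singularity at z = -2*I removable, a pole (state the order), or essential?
Let u = z + 2*I. The argument of cos is 3*z + 6*I = 3u, so
  f = (1 - cos(3u))/u^2 = ((3u)^2/2 - (3u)^4/24 + ...)/u^2 = 9/2 - (27/8)*u^2 + ...
The Laurent expansion about u = 0 has no negative powers; equivalently lim_{z→-2*I} f(z) = 9/2 exists and is finite.
So the singularity is removable.

Final answer: removable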